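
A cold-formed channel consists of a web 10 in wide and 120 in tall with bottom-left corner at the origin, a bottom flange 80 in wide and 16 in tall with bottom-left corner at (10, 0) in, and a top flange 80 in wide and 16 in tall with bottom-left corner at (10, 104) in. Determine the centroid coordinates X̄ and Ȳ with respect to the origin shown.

Part | A | x̄ᵢ | ȳᵢ | A·x̄ᵢ | A·ȳᵢ
web | 1200.00 | 5.00 | 60.00 | 6000.00 | 72000.00
bottom flange | 1280.00 | 50.00 | 8.00 | 64000.00 | 10240.00
top flange | 1280.00 | 50.00 | 112.00 | 64000.00 | 143360.00
Σ | 3760.00 |  |  | 134000.00 | 225600.00
X̄ = 134000.00 / 3760.00 = 35.64 in
Ȳ = 225600.00 / 3760.00 = 60.00 in

X̄ = 35.64 in, Ȳ = 60.00 in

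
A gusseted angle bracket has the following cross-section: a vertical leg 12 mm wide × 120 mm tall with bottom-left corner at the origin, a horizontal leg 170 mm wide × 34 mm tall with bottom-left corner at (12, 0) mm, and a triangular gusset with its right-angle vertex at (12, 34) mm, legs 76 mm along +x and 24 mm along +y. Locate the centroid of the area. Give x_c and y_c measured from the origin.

x_c = 74.19 mm, y_c = 27.42 mm

Part | A | x̄ᵢ | ȳᵢ | A·x̄ᵢ | A·ȳᵢ
vertical leg | 1440.00 | 6.00 | 60.00 | 8640.00 | 86400.00
horizontal leg | 5780.00 | 97.00 | 17.00 | 560660.00 | 98260.00
gusset | 912.00 | 37.33 | 42.00 | 34048.00 | 38304.00
Σ | 8132.00 |  |  | 603348.00 | 222964.00
x_c = 603348.00 / 8132.00 = 74.19 mm
y_c = 222964.00 / 8132.00 = 27.42 mm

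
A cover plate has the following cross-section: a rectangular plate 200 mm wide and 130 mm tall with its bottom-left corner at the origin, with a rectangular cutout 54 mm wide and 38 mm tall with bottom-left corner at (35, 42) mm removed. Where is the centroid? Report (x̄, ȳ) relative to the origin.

x̄ = 103.26 mm, ȳ = 65.34 mm

plate: A = 200 × 130 = 26000.00, centroid at (100.00, 65.00).
hole: A = −(54 × 38) = -2052.00, centroid at (62.00, 61.00).
ΣA = 23948.00 mm²
ΣAx̄ = (26000.00)(100.00) + (-2052.00)(62.00) = 2472776.00 mm³
ΣAȳ = (26000.00)(65.00) + (-2052.00)(61.00) = 1564828.00 mm³
x̄ = 2472776.00 / 23948.00 = 103.26 mm
ȳ = 1564828.00 / 23948.00 = 65.34 mm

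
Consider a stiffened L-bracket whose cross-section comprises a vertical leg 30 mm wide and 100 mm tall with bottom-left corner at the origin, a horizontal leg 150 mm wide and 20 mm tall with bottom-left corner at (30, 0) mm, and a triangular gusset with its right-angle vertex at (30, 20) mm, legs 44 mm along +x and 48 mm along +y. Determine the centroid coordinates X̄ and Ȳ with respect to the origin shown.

Part | A | x̄ᵢ | ȳᵢ | A·x̄ᵢ | A·ȳᵢ
vertical leg | 3000.00 | 15.00 | 50.00 | 45000.00 | 150000.00
horizontal leg | 3000.00 | 105.00 | 10.00 | 315000.00 | 30000.00
gusset | 1056.00 | 44.67 | 36.00 | 47168.00 | 38016.00
Σ | 7056.00 |  |  | 407168.00 | 218016.00
X̄ = 407168.00 / 7056.00 = 57.71 mm
Ȳ = 218016.00 / 7056.00 = 30.90 mm

X̄ = 57.71 mm, Ȳ = 30.90 mm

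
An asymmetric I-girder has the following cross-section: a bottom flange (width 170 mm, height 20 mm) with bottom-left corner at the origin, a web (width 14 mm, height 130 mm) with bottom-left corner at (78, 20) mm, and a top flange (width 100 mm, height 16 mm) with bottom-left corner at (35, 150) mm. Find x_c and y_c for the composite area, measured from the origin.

x_c = 85.00 mm, y_c = 64.74 mm

Part | A | x̄ᵢ | ȳᵢ | A·x̄ᵢ | A·ȳᵢ
bottom flange | 3400.00 | 85.00 | 10.00 | 289000.00 | 34000.00
web | 1820.00 | 85.00 | 85.00 | 154700.00 | 154700.00
top flange | 1600.00 | 85.00 | 158.00 | 136000.00 | 252800.00
Σ | 6820.00 |  |  | 579700.00 | 441500.00
x_c = 579700.00 / 6820.00 = 85.00 mm
y_c = 441500.00 / 6820.00 = 64.74 mm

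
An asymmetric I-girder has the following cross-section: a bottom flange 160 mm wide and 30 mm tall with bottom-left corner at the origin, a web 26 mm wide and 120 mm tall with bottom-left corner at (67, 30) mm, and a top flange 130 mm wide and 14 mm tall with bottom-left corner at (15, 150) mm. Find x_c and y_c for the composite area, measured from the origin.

x_c = 80.00 mm, y_c = 65.56 mm

Part | A | x̄ᵢ | ȳᵢ | A·x̄ᵢ | A·ȳᵢ
bottom flange | 4800.00 | 80.00 | 15.00 | 384000.00 | 72000.00
web | 3120.00 | 80.00 | 90.00 | 249600.00 | 280800.00
top flange | 1820.00 | 80.00 | 157.00 | 145600.00 | 285740.00
Σ | 9740.00 |  |  | 779200.00 | 638540.00
x_c = 779200.00 / 9740.00 = 80.00 mm
y_c = 638540.00 / 9740.00 = 65.56 mm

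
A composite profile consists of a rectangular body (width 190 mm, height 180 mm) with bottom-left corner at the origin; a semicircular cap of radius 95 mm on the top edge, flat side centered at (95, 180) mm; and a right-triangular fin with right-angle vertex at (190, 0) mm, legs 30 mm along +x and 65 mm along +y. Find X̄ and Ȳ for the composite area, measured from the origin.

X̄ = 97.07 mm, Ȳ = 126.08 mm

rectangular body: A = 190 × 180 = 34200.00, centroid at (95.00, 90.00).
semicircular top: A = ½π·95² = 14176.44, centroid at (95.00, 220.32).
triangular fin: A = ½·30·65 = 975.00, centroid at (200.00, 21.67).
ΣA = 49351.44 mm²
ΣAX̄ = (34200.00)(95.00) + (14176.44)(95.00) + (975.00)(200.00) = 4790761.50 mm³
ΣAȲ = (34200.00)(90.00) + (14176.44)(220.32) + (975.00)(21.67) = 6222466.97 mm³
X̄ = 4790761.50 / 49351.44 = 97.07 mm
Ȳ = 6222466.97 / 49351.44 = 126.08 mm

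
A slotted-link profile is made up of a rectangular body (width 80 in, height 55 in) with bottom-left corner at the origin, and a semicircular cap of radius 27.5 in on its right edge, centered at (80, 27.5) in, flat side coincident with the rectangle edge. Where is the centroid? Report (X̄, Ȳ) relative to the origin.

rectangular body: A = 80 × 55 = 4400.00, centroid at (40.00, 27.50).
semicircular end: A = ½π·27.5² = 1187.91, centroid at (91.67, 27.50).
ΣA = 5587.91 in²
ΣAX̄ = (4400.00)(40.00) + (1187.91)(91.67) = 284897.76 in³
ΣAȲ = (4400.00)(27.50) + (1187.91)(27.50) = 153667.65 in³
X̄ = 284897.76 / 5587.91 = 50.98 in
Ȳ = 153667.65 / 5587.91 = 27.50 in

X̄ = 50.98 in, Ȳ = 27.50 in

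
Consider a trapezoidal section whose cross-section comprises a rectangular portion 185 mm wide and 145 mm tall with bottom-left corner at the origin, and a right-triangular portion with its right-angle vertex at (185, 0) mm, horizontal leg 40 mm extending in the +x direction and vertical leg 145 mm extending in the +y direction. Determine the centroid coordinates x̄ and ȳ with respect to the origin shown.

x̄ = 102.83 mm, ȳ = 70.14 mm

rectangular portion: A = 185 × 145 = 26825.00, centroid at (92.50, 72.50).
triangular portion: A = ½·40·145 = 2900.00, centroid at (198.33, 48.33).
ΣA = 29725.00 mm²
ΣAx̄ = (26825.00)(92.50) + (2900.00)(198.33) = 3056479.17 mm³
ΣAȳ = (26825.00)(72.50) + (2900.00)(48.33) = 2084979.17 mm³
x̄ = 3056479.17 / 29725.00 = 102.83 mm
ȳ = 2084979.17 / 29725.00 = 70.14 mm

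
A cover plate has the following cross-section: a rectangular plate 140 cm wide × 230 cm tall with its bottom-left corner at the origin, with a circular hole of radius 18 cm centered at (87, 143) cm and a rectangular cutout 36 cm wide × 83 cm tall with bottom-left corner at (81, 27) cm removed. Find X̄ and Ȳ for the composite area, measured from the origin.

X̄ = 66.31 cm, Ȳ = 118.92 cm

plate: A = 140 × 230 = 32200.00, centroid at (70.00, 115.00).
hole 1: A = −π·18² = -1017.88, centroid at (87.00, 143.00).
hole 2: A = −(36 × 83) = -2988.00, centroid at (99.00, 68.50).
ΣA = 28194.12 cm², ΣAX̄ = 1869632.79 cm³, ΣAȲ = 3352765.73 cm³.
X̄ = 1869632.79/28194.12 = 66.31 cm; Ȳ = 3352765.73/28194.12 = 118.92 cm.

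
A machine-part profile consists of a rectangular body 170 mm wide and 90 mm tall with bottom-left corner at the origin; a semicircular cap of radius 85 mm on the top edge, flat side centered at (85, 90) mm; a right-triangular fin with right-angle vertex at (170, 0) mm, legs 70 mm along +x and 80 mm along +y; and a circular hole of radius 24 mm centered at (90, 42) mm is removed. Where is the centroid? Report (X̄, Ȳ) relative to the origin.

X̄ = 95.65 mm, Ȳ = 76.63 mm

Part | A | x̄ᵢ | ȳᵢ | A·x̄ᵢ | A·ȳᵢ
rectangular body | 15300.00 | 85.00 | 45.00 | 1300500.00 | 688500.00
semicircular top | 11349.00 | 85.00 | 126.08 | 964665.29 | 1430826.98
triangular fin | 2800.00 | 193.33 | 26.67 | 541333.33 | 74666.67
hole | -1809.56 | 90.00 | 42.00 | -162860.16 | -76001.41
Σ | 27639.45 |  |  | 2643638.46 | 2117992.24
X̄ = 2643638.46 / 27639.45 = 95.65 mm
Ȳ = 2117992.24 / 27639.45 = 76.63 mm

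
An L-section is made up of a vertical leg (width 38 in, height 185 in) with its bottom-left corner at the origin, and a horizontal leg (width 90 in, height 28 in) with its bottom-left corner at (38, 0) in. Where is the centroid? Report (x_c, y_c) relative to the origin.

Part | A | x̄ᵢ | ȳᵢ | A·x̄ᵢ | A·ȳᵢ
vertical leg | 7030.00 | 19.00 | 92.50 | 133570.00 | 650275.00
horizontal leg | 2520.00 | 83.00 | 14.00 | 209160.00 | 35280.00
Σ | 9550.00 |  |  | 342730.00 | 685555.00
x_c = 342730.00 / 9550.00 = 35.89 in
y_c = 685555.00 / 9550.00 = 71.79 in

x_c = 35.89 in, y_c = 71.79 in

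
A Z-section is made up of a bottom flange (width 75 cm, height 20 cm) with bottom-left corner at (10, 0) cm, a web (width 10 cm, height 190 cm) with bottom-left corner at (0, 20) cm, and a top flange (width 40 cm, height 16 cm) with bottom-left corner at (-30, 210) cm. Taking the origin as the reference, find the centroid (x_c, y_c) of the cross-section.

x_c = 18.40 cm, y_c = 92.33 cm

bottom flange: A = 75 × 20 = 1500.00, centroid at (47.50, 10.00).
web: A = 10 × 190 = 1900.00, centroid at (5.00, 115.00).
top flange: A = 40 × 16 = 640.00, centroid at (-10.00, 218.00).
ΣA = 4040.00 cm²
ΣAx_c = (1500.00)(47.50) + (1900.00)(5.00) + (640.00)(-10.00) = 74350.00 cm³
ΣAy_c = (1500.00)(10.00) + (1900.00)(115.00) + (640.00)(218.00) = 373020.00 cm³
x_c = 74350.00 / 4040.00 = 18.40 cm
y_c = 373020.00 / 4040.00 = 92.33 cm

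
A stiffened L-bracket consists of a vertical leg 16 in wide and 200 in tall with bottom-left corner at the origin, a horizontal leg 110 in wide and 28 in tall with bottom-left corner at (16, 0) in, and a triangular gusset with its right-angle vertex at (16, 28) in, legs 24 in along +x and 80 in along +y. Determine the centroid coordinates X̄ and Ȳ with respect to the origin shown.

vertical leg: A = 16 × 200 = 3200.00, centroid at (8.00, 100.00).
horizontal leg: A = 110 × 28 = 3080.00, centroid at (71.00, 14.00).
gusset: A = ½·24·80 = 960.00, centroid at (24.00, 54.67).
ΣA = 7240.00 in²
ΣAX̄ = (3200.00)(8.00) + (3080.00)(71.00) + (960.00)(24.00) = 267320.00 in³
ΣAȲ = (3200.00)(100.00) + (3080.00)(14.00) + (960.00)(54.67) = 415600.00 in³
X̄ = 267320.00 / 7240.00 = 36.92 in
Ȳ = 415600.00 / 7240.00 = 57.40 in

X̄ = 36.92 in, Ȳ = 57.40 in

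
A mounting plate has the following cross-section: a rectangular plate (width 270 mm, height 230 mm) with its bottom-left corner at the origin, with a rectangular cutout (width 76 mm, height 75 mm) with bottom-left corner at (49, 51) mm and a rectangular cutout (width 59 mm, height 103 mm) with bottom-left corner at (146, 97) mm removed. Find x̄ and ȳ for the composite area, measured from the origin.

x̄ = 135.55 mm, ȳ = 113.96 mm

plate: A = 270 × 230 = 62100.00, centroid at (135.00, 115.00).
hole 1: A = −(76 × 75) = -5700.00, centroid at (87.00, 88.50).
hole 2: A = −(59 × 103) = -6077.00, centroid at (175.50, 148.50).
ΣA = 50323.00 mm²
ΣAx̄ = (62100.00)(135.00) + (-5700.00)(87.00) + (-6077.00)(175.50) = 6821086.50 mm³
ΣAȳ = (62100.00)(115.00) + (-5700.00)(88.50) + (-6077.00)(148.50) = 5734615.50 mm³
x̄ = 6821086.50 / 50323.00 = 135.55 mm
ȳ = 5734615.50 / 50323.00 = 113.96 mm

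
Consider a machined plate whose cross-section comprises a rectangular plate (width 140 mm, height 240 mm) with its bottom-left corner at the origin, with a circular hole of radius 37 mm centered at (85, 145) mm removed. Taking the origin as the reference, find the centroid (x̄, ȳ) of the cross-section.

x̄ = 67.80 mm, ȳ = 116.33 mm

plate: A = 140 × 240 = 33600.00, centroid at (70.00, 120.00).
hole: A = −π·37² = -4300.84, centroid at (85.00, 145.00).
ΣA = 29299.16 mm², ΣAx̄ = 1986428.57 mm³, ΣAȳ = 3408378.15 mm³.
x̄ = 1986428.57/29299.16 = 67.80 mm; ȳ = 3408378.15/29299.16 = 116.33 mm.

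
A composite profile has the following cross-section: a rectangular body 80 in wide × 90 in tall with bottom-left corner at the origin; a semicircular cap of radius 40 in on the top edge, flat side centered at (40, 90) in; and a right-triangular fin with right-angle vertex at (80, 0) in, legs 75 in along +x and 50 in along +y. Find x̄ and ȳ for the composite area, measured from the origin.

x̄ = 50.52 in, ȳ = 53.86 in

rectangular body: A = 80 × 90 = 7200.00, centroid at (40.00, 45.00).
semicircular top: A = ½π·40² = 2513.27, centroid at (40.00, 106.98).
triangular fin: A = ½·75·50 = 1875.00, centroid at (105.00, 16.67).
ΣA = 11588.27 in²
ΣAx̄ = (7200.00)(40.00) + (2513.27)(40.00) + (1875.00)(105.00) = 585405.96 in³
ΣAȳ = (7200.00)(45.00) + (2513.27)(106.98) + (1875.00)(16.67) = 624111.34 in³
x̄ = 585405.96 / 11588.27 = 50.52 in
ȳ = 624111.34 / 11588.27 = 53.86 in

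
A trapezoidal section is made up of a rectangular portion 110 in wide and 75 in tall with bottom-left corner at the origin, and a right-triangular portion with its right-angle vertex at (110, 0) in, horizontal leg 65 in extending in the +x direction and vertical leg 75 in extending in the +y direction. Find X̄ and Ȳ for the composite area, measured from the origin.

X̄ = 72.49 in, Ȳ = 34.65 in

Part | A | x̄ᵢ | ȳᵢ | A·x̄ᵢ | A·ȳᵢ
rectangular portion | 8250.00 | 55.00 | 37.50 | 453750.00 | 309375.00
triangular portion | 2437.50 | 131.67 | 25.00 | 320937.50 | 60937.50
Σ | 10687.50 |  |  | 774687.50 | 370312.50
X̄ = 774687.50 / 10687.50 = 72.49 in
Ȳ = 370312.50 / 10687.50 = 34.65 in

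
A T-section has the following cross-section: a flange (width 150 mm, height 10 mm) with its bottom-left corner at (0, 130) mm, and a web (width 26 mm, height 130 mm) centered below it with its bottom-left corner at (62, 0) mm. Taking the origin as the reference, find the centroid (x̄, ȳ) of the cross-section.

Part | A | x̄ᵢ | ȳᵢ | A·x̄ᵢ | A·ȳᵢ
web | 3380.00 | 75.00 | 65.00 | 253500.00 | 219700.00
flange | 1500.00 | 75.00 | 135.00 | 112500.00 | 202500.00
Σ | 4880.00 |  |  | 366000.00 | 422200.00
x̄ = 366000.00 / 4880.00 = 75.00 mm
ȳ = 422200.00 / 4880.00 = 86.52 mm

x̄ = 75.00 mm, ȳ = 86.52 mm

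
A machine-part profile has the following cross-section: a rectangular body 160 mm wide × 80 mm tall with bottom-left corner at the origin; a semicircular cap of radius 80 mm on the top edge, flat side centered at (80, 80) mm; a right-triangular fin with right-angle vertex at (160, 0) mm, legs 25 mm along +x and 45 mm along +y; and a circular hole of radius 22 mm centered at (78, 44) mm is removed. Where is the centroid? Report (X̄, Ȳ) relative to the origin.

X̄ = 82.41 mm, Ȳ = 73.04 mm

rectangular body: A = 160 × 80 = 12800.00, centroid at (80.00, 40.00).
semicircular top: A = ½π·80² = 10053.10, centroid at (80.00, 113.95).
triangular fin: A = ½·25·45 = 562.50, centroid at (168.33, 15.00).
hole: A = −π·22² = -1520.53, centroid at (78.00, 44.00).
ΣA = 21895.07 mm²
ΣAX̄ = (12800.00)(80.00) + (10053.10)(80.00) + (562.50)(168.33) + (-1520.53)(78.00) = 1804333.81 mm³
ΣAȲ = (12800.00)(40.00) + (10053.10)(113.95) + (562.50)(15.00) + (-1520.53)(44.00) = 1599115.20 mm³
X̄ = 1804333.81 / 21895.07 = 82.41 mm
Ȳ = 1599115.20 / 21895.07 = 73.04 mm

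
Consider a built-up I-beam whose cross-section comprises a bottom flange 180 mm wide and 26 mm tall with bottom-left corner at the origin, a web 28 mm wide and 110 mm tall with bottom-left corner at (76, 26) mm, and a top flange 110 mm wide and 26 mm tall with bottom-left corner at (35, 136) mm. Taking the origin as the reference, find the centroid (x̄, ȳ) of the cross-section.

bottom flange: A = 180 × 26 = 4680.00, centroid at (90.00, 13.00).
web: A = 28 × 110 = 3080.00, centroid at (90.00, 81.00).
top flange: A = 110 × 26 = 2860.00, centroid at (90.00, 149.00).
ΣA = 10620.00 mm²
ΣAx̄ = (4680.00)(90.00) + (3080.00)(90.00) + (2860.00)(90.00) = 955800.00 mm³
ΣAȳ = (4680.00)(13.00) + (3080.00)(81.00) + (2860.00)(149.00) = 736460.00 mm³
x̄ = 955800.00 / 10620.00 = 90.00 mm
ȳ = 736460.00 / 10620.00 = 69.35 mm

x̄ = 90.00 mm, ȳ = 69.35 mm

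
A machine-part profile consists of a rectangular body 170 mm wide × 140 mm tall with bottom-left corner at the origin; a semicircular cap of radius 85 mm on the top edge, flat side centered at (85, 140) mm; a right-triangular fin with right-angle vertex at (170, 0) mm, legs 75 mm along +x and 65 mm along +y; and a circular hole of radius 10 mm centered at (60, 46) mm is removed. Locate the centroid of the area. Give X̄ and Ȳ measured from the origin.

Part | A | x̄ᵢ | ȳᵢ | A·x̄ᵢ | A·ȳᵢ
rectangular body | 23800.00 | 85.00 | 70.00 | 2023000.00 | 1666000.00
semicircular top | 11349.00 | 85.00 | 176.08 | 964665.29 | 1998277.15
triangular fin | 2437.50 | 195.00 | 21.67 | 475312.50 | 52812.50
hole | -314.16 | 60.00 | 46.00 | -18849.56 | -14451.33
Σ | 37272.34 |  |  | 3444128.24 | 3702638.33
X̄ = 3444128.24 / 37272.34 = 92.40 mm
Ȳ = 3702638.33 / 37272.34 = 99.34 mm

X̄ = 92.40 mm, Ȳ = 99.34 mm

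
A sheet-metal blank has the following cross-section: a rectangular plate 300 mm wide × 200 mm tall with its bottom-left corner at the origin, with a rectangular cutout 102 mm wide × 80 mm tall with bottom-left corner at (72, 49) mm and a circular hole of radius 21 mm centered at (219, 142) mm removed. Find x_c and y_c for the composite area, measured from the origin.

x_c = 152.47 mm, y_c = 100.63 mm

Part | A | x̄ᵢ | ȳᵢ | A·x̄ᵢ | A·ȳᵢ
plate | 60000.00 | 150.00 | 100.00 | 9000000.00 | 6000000.00
hole 1 | -8160.00 | 123.00 | 89.00 | -1003680.00 | -726240.00
hole 2 | -1385.44 | 219.00 | 142.00 | -303411.88 | -196732.82
Σ | 50454.56 |  |  | 7692908.12 | 5077027.18
x_c = 7692908.12 / 50454.56 = 152.47 mm
y_c = 5077027.18 / 50454.56 = 100.63 mm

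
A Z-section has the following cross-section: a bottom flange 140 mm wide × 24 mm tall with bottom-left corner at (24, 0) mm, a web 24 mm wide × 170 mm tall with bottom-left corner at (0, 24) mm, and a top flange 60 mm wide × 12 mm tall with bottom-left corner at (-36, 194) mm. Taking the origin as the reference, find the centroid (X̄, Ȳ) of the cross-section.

X̄ = 44.18 mm, Ȳ = 77.09 mm

bottom flange: A = 140 × 24 = 3360.00, centroid at (94.00, 12.00).
web: A = 24 × 170 = 4080.00, centroid at (12.00, 109.00).
top flange: A = 60 × 12 = 720.00, centroid at (-6.00, 200.00).
ΣA = 8160.00 mm²
ΣAX̄ = (3360.00)(94.00) + (4080.00)(12.00) + (720.00)(-6.00) = 360480.00 mm³
ΣAȲ = (3360.00)(12.00) + (4080.00)(109.00) + (720.00)(200.00) = 629040.00 mm³
X̄ = 360480.00 / 8160.00 = 44.18 mm
Ȳ = 629040.00 / 8160.00 = 77.09 mm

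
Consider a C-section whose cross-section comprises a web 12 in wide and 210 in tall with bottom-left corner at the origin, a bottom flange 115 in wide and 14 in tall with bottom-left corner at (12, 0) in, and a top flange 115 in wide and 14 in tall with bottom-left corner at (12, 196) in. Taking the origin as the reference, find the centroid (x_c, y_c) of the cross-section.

Part | A | x̄ᵢ | ȳᵢ | A·x̄ᵢ | A·ȳᵢ
web | 2520.00 | 6.00 | 105.00 | 15120.00 | 264600.00
bottom flange | 1610.00 | 69.50 | 7.00 | 111895.00 | 11270.00
top flange | 1610.00 | 69.50 | 203.00 | 111895.00 | 326830.00
Σ | 5740.00 |  |  | 238910.00 | 602700.00
x_c = 238910.00 / 5740.00 = 41.62 in
y_c = 602700.00 / 5740.00 = 105.00 in

x_c = 41.62 in, y_c = 105.00 in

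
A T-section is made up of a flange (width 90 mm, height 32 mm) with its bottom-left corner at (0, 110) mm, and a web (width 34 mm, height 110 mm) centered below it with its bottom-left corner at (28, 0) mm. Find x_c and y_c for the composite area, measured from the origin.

x_c = 45.00 mm, y_c = 85.89 mm

web: A = 34 × 110 = 3740.00, centroid at (45.00, 55.00).
flange: A = 90 × 32 = 2880.00, centroid at (45.00, 126.00).
ΣA = 6620.00 mm², ΣAx_c = 297900.00 mm³, ΣAy_c = 568580.00 mm³.
x_c = 297900.00/6620.00 = 45.00 mm; y_c = 568580.00/6620.00 = 85.89 mm.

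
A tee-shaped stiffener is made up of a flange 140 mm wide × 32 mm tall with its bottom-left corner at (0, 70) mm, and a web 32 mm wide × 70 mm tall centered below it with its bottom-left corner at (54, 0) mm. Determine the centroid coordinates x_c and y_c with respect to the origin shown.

web: A = 32 × 70 = 2240.00, centroid at (70.00, 35.00).
flange: A = 140 × 32 = 4480.00, centroid at (70.00, 86.00).
ΣA = 6720.00 mm², ΣAx_c = 470400.00 mm³, ΣAy_c = 463680.00 mm³.
x_c = 470400.00/6720.00 = 70.00 mm; y_c = 463680.00/6720.00 = 69.00 mm.

x_c = 70.00 mm, y_c = 69.00 mm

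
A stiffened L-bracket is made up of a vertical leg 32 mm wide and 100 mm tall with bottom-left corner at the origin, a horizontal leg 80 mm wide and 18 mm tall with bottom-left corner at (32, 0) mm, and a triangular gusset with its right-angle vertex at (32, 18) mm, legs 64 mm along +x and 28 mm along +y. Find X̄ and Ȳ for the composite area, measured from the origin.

X̄ = 36.61 mm, Ȳ = 35.67 mm

vertical leg: A = 32 × 100 = 3200.00, centroid at (16.00, 50.00).
horizontal leg: A = 80 × 18 = 1440.00, centroid at (72.00, 9.00).
gusset: A = ½·64·28 = 896.00, centroid at (53.33, 27.33).
ΣA = 5536.00 mm²
ΣAX̄ = (3200.00)(16.00) + (1440.00)(72.00) + (896.00)(53.33) = 202666.67 mm³
ΣAȲ = (3200.00)(50.00) + (1440.00)(9.00) + (896.00)(27.33) = 197450.67 mm³
X̄ = 202666.67 / 5536.00 = 36.61 mm
Ȳ = 197450.67 / 5536.00 = 35.67 mm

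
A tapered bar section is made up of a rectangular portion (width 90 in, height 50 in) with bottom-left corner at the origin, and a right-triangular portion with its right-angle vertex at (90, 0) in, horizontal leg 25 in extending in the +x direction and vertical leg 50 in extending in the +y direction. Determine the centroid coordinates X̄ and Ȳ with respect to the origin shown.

rectangular portion: A = 90 × 50 = 4500.00, centroid at (45.00, 25.00).
triangular portion: A = ½·25·50 = 625.00, centroid at (98.33, 16.67).
ΣA = 5125.00 in², ΣAX̄ = 263958.33 in³, ΣAȲ = 122916.67 in³.
X̄ = 263958.33/5125.00 = 51.50 in; Ȳ = 122916.67/5125.00 = 23.98 in.

X̄ = 51.50 in, Ȳ = 23.98 in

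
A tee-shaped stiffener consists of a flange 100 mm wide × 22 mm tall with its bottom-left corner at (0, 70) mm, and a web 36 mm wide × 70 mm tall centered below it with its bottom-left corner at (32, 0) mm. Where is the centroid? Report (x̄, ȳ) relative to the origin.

x̄ = 50.00 mm, ȳ = 56.44 mm

web: A = 36 × 70 = 2520.00, centroid at (50.00, 35.00).
flange: A = 100 × 22 = 2200.00, centroid at (50.00, 81.00).
ΣA = 4720.00 mm²
ΣAx̄ = (2520.00)(50.00) + (2200.00)(50.00) = 236000.00 mm³
ΣAȳ = (2520.00)(35.00) + (2200.00)(81.00) = 266400.00 mm³
x̄ = 236000.00 / 4720.00 = 50.00 mm
ȳ = 266400.00 / 4720.00 = 56.44 mm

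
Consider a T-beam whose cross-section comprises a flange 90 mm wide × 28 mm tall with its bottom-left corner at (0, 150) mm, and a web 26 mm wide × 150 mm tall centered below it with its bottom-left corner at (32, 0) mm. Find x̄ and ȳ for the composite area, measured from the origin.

x̄ = 45.00 mm, ȳ = 109.93 mm

web: A = 26 × 150 = 3900.00, centroid at (45.00, 75.00).
flange: A = 90 × 28 = 2520.00, centroid at (45.00, 164.00).
ΣA = 6420.00 mm²
ΣAx̄ = (3900.00)(45.00) + (2520.00)(45.00) = 288900.00 mm³
ΣAȳ = (3900.00)(75.00) + (2520.00)(164.00) = 705780.00 mm³
x̄ = 288900.00 / 6420.00 = 45.00 mm
ȳ = 705780.00 / 6420.00 = 109.93 mm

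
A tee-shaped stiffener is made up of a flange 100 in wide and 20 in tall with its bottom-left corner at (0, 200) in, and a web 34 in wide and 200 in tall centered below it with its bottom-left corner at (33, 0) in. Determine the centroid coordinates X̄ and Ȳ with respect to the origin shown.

X̄ = 50.00 in, Ȳ = 125.00 in

Part | A | x̄ᵢ | ȳᵢ | A·x̄ᵢ | A·ȳᵢ
web | 6800.00 | 50.00 | 100.00 | 340000.00 | 680000.00
flange | 2000.00 | 50.00 | 210.00 | 100000.00 | 420000.00
Σ | 8800.00 |  |  | 440000.00 | 1100000.00
X̄ = 440000.00 / 8800.00 = 50.00 in
Ȳ = 1100000.00 / 8800.00 = 125.00 in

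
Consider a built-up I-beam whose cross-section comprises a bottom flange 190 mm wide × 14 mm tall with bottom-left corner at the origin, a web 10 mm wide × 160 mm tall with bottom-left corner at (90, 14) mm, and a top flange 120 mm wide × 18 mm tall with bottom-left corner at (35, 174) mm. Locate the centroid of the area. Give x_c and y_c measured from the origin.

Part | A | x̄ᵢ | ȳᵢ | A·x̄ᵢ | A·ȳᵢ
bottom flange | 2660.00 | 95.00 | 7.00 | 252700.00 | 18620.00
web | 1600.00 | 95.00 | 94.00 | 152000.00 | 150400.00
top flange | 2160.00 | 95.00 | 183.00 | 205200.00 | 395280.00
Σ | 6420.00 |  |  | 609900.00 | 564300.00
x_c = 609900.00 / 6420.00 = 95.00 mm
y_c = 564300.00 / 6420.00 = 87.90 mm

x_c = 95.00 mm, y_c = 87.90 mm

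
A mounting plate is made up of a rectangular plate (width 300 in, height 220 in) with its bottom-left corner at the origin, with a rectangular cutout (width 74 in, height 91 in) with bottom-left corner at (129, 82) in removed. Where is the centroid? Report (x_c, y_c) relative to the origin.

Part | A | x̄ᵢ | ȳᵢ | A·x̄ᵢ | A·ȳᵢ
plate | 66000.00 | 150.00 | 110.00 | 9900000.00 | 7260000.00
hole | -6734.00 | 166.00 | 127.50 | -1117844.00 | -858585.00
Σ | 59266.00 |  |  | 8782156.00 | 6401415.00
x_c = 8782156.00 / 59266.00 = 148.18 in
y_c = 6401415.00 / 59266.00 = 108.01 in

x_c = 148.18 in, y_c = 108.01 in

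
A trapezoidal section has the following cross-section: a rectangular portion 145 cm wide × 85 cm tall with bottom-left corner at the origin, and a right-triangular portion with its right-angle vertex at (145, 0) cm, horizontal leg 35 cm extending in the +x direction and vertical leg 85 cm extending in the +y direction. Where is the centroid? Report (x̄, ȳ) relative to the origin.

rectangular portion: A = 145 × 85 = 12325.00, centroid at (72.50, 42.50).
triangular portion: A = ½·35·85 = 1487.50, centroid at (156.67, 28.33).
ΣA = 13812.50 cm², ΣAx̄ = 1126604.17 cm³, ΣAȳ = 565958.33 cm³.
x̄ = 1126604.17/13812.50 = 81.56 cm; ȳ = 565958.33/13812.50 = 40.97 cm.

x̄ = 81.56 cm, ȳ = 40.97 cm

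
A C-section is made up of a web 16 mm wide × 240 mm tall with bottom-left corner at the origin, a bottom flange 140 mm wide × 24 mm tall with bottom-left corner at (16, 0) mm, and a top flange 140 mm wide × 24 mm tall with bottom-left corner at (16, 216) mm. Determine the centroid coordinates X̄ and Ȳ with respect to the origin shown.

X̄ = 57.64 mm, Ȳ = 120.00 mm

web: A = 16 × 240 = 3840.00, centroid at (8.00, 120.00).
bottom flange: A = 140 × 24 = 3360.00, centroid at (86.00, 12.00).
top flange: A = 140 × 24 = 3360.00, centroid at (86.00, 228.00).
ΣA = 10560.00 mm², ΣAX̄ = 608640.00 mm³, ΣAȲ = 1267200.00 mm³.
X̄ = 608640.00/10560.00 = 57.64 mm; Ȳ = 1267200.00/10560.00 = 120.00 mm.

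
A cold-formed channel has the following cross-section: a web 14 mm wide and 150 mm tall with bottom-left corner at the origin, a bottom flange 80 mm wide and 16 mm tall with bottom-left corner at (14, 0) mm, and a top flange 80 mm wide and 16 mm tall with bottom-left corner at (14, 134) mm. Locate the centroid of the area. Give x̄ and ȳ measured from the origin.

x̄ = 32.82 mm, ȳ = 75.00 mm

web: A = 14 × 150 = 2100.00, centroid at (7.00, 75.00).
bottom flange: A = 80 × 16 = 1280.00, centroid at (54.00, 8.00).
top flange: A = 80 × 16 = 1280.00, centroid at (54.00, 142.00).
ΣA = 4660.00 mm²
ΣAx̄ = (2100.00)(7.00) + (1280.00)(54.00) + (1280.00)(54.00) = 152940.00 mm³
ΣAȳ = (2100.00)(75.00) + (1280.00)(8.00) + (1280.00)(142.00) = 349500.00 mm³
x̄ = 152940.00 / 4660.00 = 32.82 mm
ȳ = 349500.00 / 4660.00 = 75.00 mm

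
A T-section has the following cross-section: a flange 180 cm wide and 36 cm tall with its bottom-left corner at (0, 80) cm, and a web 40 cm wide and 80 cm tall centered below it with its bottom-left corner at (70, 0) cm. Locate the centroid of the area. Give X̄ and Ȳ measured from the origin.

web: A = 40 × 80 = 3200.00, centroid at (90.00, 40.00).
flange: A = 180 × 36 = 6480.00, centroid at (90.00, 98.00).
ΣA = 9680.00 cm², ΣAX̄ = 871200.00 cm³, ΣAȲ = 763040.00 cm³.
X̄ = 871200.00/9680.00 = 90.00 cm; Ȳ = 763040.00/9680.00 = 78.83 cm.

X̄ = 90.00 cm, Ȳ = 78.83 cm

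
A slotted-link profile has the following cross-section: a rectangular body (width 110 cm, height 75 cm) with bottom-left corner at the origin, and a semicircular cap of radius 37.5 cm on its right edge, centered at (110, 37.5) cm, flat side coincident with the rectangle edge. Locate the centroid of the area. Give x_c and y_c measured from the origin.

rectangular body: A = 110 × 75 = 8250.00, centroid at (55.00, 37.50).
semicircular end: A = ½π·37.5² = 2208.93, centroid at (125.92, 37.50).
ΣA = 10458.93 cm²
ΣAx_c = (8250.00)(55.00) + (2208.93)(125.92) = 731888.81 cm³
ΣAy_c = (8250.00)(37.50) + (2208.93)(37.50) = 392209.96 cm³
x_c = 731888.81 / 10458.93 = 69.98 cm
y_c = 392209.96 / 10458.93 = 37.50 cm

x_c = 69.98 cm, y_c = 37.50 cm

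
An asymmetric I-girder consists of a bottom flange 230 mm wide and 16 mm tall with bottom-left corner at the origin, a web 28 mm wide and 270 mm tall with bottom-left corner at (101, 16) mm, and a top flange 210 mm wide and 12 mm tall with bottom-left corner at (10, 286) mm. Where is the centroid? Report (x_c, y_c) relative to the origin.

bottom flange: A = 230 × 16 = 3680.00, centroid at (115.00, 8.00).
web: A = 28 × 270 = 7560.00, centroid at (115.00, 151.00).
top flange: A = 210 × 12 = 2520.00, centroid at (115.00, 292.00).
ΣA = 13760.00 mm², ΣAx_c = 1582400.00 mm³, ΣAy_c = 1906840.00 mm³.
x_c = 1582400.00/13760.00 = 115.00 mm; y_c = 1906840.00/13760.00 = 138.58 mm.

x_c = 115.00 mm, y_c = 138.58 mm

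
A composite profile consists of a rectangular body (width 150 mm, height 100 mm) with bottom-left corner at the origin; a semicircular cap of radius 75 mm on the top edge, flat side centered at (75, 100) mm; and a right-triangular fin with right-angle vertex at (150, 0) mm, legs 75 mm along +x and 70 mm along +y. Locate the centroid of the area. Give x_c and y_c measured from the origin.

x_c = 84.92 mm, y_c = 74.68 mm

rectangular body: A = 150 × 100 = 15000.00, centroid at (75.00, 50.00).
semicircular top: A = ½π·75² = 8835.73, centroid at (75.00, 131.83).
triangular fin: A = ½·75·70 = 2625.00, centroid at (175.00, 23.33).
ΣA = 26460.73 mm²
ΣAx_c = (15000.00)(75.00) + (8835.73)(75.00) + (2625.00)(175.00) = 2247054.70 mm³
ΣAy_c = (15000.00)(50.00) + (8835.73)(131.83) + (2625.00)(23.33) = 1976072.93 mm³
x_c = 2247054.70 / 26460.73 = 84.92 mm
y_c = 1976072.93 / 26460.73 = 74.68 mm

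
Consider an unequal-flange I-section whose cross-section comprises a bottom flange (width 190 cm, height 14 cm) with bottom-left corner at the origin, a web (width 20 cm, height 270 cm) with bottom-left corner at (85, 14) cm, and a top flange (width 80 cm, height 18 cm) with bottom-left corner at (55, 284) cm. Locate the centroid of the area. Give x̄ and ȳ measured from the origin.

x̄ = 95.00 cm, ȳ = 131.07 cm

bottom flange: A = 190 × 14 = 2660.00, centroid at (95.00, 7.00).
web: A = 20 × 270 = 5400.00, centroid at (95.00, 149.00).
top flange: A = 80 × 18 = 1440.00, centroid at (95.00, 293.00).
ΣA = 9500.00 cm², ΣAx̄ = 902500.00 cm³, ΣAȳ = 1245140.00 cm³.
x̄ = 902500.00/9500.00 = 95.00 cm; ȳ = 1245140.00/9500.00 = 131.07 cm.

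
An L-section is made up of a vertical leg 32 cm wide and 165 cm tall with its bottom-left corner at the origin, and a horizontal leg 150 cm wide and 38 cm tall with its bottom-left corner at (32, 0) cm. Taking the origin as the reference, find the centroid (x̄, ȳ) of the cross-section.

vertical leg: A = 32 × 165 = 5280.00, centroid at (16.00, 82.50).
horizontal leg: A = 150 × 38 = 5700.00, centroid at (107.00, 19.00).
ΣA = 10980.00 cm², ΣAx̄ = 694380.00 cm³, ΣAȳ = 543900.00 cm³.
x̄ = 694380.00/10980.00 = 63.24 cm; ȳ = 543900.00/10980.00 = 49.54 cm.

x̄ = 63.24 cm, ȳ = 49.54 cm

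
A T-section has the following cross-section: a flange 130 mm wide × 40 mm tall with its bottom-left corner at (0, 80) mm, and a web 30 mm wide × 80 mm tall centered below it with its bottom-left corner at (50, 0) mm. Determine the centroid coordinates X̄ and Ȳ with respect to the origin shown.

web: A = 30 × 80 = 2400.00, centroid at (65.00, 40.00).
flange: A = 130 × 40 = 5200.00, centroid at (65.00, 100.00).
ΣA = 7600.00 mm²
ΣAX̄ = (2400.00)(65.00) + (5200.00)(65.00) = 494000.00 mm³
ΣAȲ = (2400.00)(40.00) + (5200.00)(100.00) = 616000.00 mm³
X̄ = 494000.00 / 7600.00 = 65.00 mm
Ȳ = 616000.00 / 7600.00 = 81.05 mm

X̄ = 65.00 mm, Ȳ = 81.05 mm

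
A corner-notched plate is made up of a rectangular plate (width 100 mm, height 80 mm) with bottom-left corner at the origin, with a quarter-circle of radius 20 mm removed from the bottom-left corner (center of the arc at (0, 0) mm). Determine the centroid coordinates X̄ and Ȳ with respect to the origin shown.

X̄ = 51.70 mm, Ȳ = 41.29 mm

plate: A = 100 × 80 = 8000.00, centroid at (50.00, 40.00).
removed quarter-circle: A = −¼π·20² = -314.16, centroid at (8.49, 8.49).
ΣA = 7685.84 mm², ΣAX̄ = 397333.33 mm³, ΣAȲ = 317333.33 mm³.
X̄ = 397333.33/7685.84 = 51.70 mm; Ȳ = 317333.33/7685.84 = 41.29 mm.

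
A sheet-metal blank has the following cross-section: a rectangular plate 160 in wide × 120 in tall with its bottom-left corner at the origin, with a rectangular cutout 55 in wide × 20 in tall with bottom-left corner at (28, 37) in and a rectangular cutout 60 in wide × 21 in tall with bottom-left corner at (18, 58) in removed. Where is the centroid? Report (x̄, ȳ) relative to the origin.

plate: A = 160 × 120 = 19200.00, centroid at (80.00, 60.00).
hole 1: A = −(55 × 20) = -1100.00, centroid at (55.50, 47.00).
hole 2: A = −(60 × 21) = -1260.00, centroid at (48.00, 68.50).
ΣA = 16840.00 in², ΣAx̄ = 1414470.00 in³, ΣAȳ = 1013990.00 in³.
x̄ = 1414470.00/16840.00 = 83.99 in; ȳ = 1013990.00/16840.00 = 60.21 in.

x̄ = 83.99 in, ȳ = 60.21 in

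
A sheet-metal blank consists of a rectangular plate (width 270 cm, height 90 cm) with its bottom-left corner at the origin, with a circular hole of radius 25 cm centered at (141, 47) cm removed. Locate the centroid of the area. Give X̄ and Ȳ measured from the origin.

plate: A = 270 × 90 = 24300.00, centroid at (135.00, 45.00).
hole: A = −π·25² = -1963.50, centroid at (141.00, 47.00).
ΣA = 22336.50 cm², ΣAX̄ = 3003647.15 cm³, ΣAȲ = 1001215.72 cm³.
X̄ = 3003647.15/22336.50 = 134.47 cm; Ȳ = 1001215.72/22336.50 = 44.82 cm.

X̄ = 134.47 cm, Ȳ = 44.82 cm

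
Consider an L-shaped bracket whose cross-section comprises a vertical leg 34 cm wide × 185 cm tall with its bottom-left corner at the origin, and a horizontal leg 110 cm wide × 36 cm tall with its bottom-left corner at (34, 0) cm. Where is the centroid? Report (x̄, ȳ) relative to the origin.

Part | A | x̄ᵢ | ȳᵢ | A·x̄ᵢ | A·ȳᵢ
vertical leg | 6290.00 | 17.00 | 92.50 | 106930.00 | 581825.00
horizontal leg | 3960.00 | 89.00 | 18.00 | 352440.00 | 71280.00
Σ | 10250.00 |  |  | 459370.00 | 653105.00
x̄ = 459370.00 / 10250.00 = 44.82 cm
ȳ = 653105.00 / 10250.00 = 63.72 cm

x̄ = 44.82 cm, ȳ = 63.72 cm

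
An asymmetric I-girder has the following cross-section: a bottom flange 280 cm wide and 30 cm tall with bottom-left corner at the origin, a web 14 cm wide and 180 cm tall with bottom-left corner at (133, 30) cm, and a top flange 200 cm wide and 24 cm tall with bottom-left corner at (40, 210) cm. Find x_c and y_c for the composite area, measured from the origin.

bottom flange: A = 280 × 30 = 8400.00, centroid at (140.00, 15.00).
web: A = 14 × 180 = 2520.00, centroid at (140.00, 120.00).
top flange: A = 200 × 24 = 4800.00, centroid at (140.00, 222.00).
ΣA = 15720.00 cm², ΣAx_c = 2200800.00 cm³, ΣAy_c = 1494000.00 cm³.
x_c = 2200800.00/15720.00 = 140.00 cm; y_c = 1494000.00/15720.00 = 95.04 cm.

x_c = 140.00 cm, y_c = 95.04 cm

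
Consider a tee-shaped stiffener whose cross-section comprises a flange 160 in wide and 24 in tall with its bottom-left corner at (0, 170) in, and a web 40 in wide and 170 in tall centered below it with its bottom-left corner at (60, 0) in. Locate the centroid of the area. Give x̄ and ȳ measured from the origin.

x̄ = 80.00 in, ȳ = 120.01 in

Part | A | x̄ᵢ | ȳᵢ | A·x̄ᵢ | A·ȳᵢ
web | 6800.00 | 80.00 | 85.00 | 544000.00 | 578000.00
flange | 3840.00 | 80.00 | 182.00 | 307200.00 | 698880.00
Σ | 10640.00 |  |  | 851200.00 | 1276880.00
x̄ = 851200.00 / 10640.00 = 80.00 in
ȳ = 1276880.00 / 10640.00 = 120.01 in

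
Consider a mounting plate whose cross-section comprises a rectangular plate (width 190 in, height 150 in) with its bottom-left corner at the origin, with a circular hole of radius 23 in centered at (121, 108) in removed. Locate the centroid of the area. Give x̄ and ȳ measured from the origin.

Part | A | x̄ᵢ | ȳᵢ | A·x̄ᵢ | A·ȳᵢ
plate | 28500.00 | 95.00 | 75.00 | 2707500.00 | 2137500.00
hole | -1661.90 | 121.00 | 108.00 | -201090.20 | -179485.47
Σ | 26838.10 |  |  | 2506409.80 | 1958014.53
x̄ = 2506409.80 / 26838.10 = 93.39 in
ȳ = 1958014.53 / 26838.10 = 72.96 in

x̄ = 93.39 in, ȳ = 72.96 in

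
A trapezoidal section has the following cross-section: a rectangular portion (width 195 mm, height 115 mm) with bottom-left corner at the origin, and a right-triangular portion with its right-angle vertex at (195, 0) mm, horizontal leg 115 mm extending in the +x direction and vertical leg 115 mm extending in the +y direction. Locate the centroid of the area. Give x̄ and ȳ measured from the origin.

x̄ = 128.43 mm, ȳ = 53.14 mm

rectangular portion: A = 195 × 115 = 22425.00, centroid at (97.50, 57.50).
triangular portion: A = ½·115·115 = 6612.50, centroid at (233.33, 38.33).
ΣA = 29037.50 mm², ΣAx̄ = 3729354.17 mm³, ΣAȳ = 1542916.67 mm³.
x̄ = 3729354.17/29037.50 = 128.43 mm; ȳ = 1542916.67/29037.50 = 53.14 mm.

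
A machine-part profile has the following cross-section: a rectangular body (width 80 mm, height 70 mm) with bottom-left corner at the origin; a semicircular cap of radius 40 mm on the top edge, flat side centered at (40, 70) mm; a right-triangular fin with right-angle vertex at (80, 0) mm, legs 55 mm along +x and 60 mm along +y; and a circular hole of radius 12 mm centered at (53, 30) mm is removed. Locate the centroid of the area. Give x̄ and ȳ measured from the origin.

x̄ = 49.71 mm, ȳ = 46.61 mm

rectangular body: A = 80 × 70 = 5600.00, centroid at (40.00, 35.00).
semicircular top: A = ½π·40² = 2513.27, centroid at (40.00, 86.98).
triangular fin: A = ½·55·60 = 1650.00, centroid at (98.33, 20.00).
hole: A = −π·12² = -452.39, centroid at (53.00, 30.00).
ΣA = 9310.88 mm², ΣAx̄ = 462804.33 mm³, ΣAȳ = 434024.18 mm³.
x̄ = 462804.33/9310.88 = 49.71 mm; ȳ = 434024.18/9310.88 = 46.61 mm.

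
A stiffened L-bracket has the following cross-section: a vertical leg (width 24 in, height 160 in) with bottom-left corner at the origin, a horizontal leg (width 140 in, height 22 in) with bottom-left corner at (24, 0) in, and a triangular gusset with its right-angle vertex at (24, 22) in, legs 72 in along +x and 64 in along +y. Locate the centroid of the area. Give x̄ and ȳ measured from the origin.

x̄ = 48.37 in, ȳ = 47.80 in

Part | A | x̄ᵢ | ȳᵢ | A·x̄ᵢ | A·ȳᵢ
vertical leg | 3840.00 | 12.00 | 80.00 | 46080.00 | 307200.00
horizontal leg | 3080.00 | 94.00 | 11.00 | 289520.00 | 33880.00
gusset | 2304.00 | 48.00 | 43.33 | 110592.00 | 99840.00
Σ | 9224.00 |  |  | 446192.00 | 440920.00
x̄ = 446192.00 / 9224.00 = 48.37 in
ȳ = 440920.00 / 9224.00 = 47.80 in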